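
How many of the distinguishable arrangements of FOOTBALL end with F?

1260

Fix F in the last position and arrange the remaining 7 letters.
Those 7 letters have L appearing twice and O appearing twice, giving (7)!/(2!·2!) = 1260.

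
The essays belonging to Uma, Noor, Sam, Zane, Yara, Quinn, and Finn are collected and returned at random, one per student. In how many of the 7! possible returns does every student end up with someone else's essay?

Let Aᵢ be the assignments in which student i gets their own essay. We want the size of the complement of A₁∪…∪A_7.
By inclusion–exclusion this is Σ_{j=0}^{7} (−1)^j C(7,j)·(7−j)!.
Computing: 5040 − 5040 + 2520 − 840 + 210 − 42 + 7 − 1 = 1854.

1854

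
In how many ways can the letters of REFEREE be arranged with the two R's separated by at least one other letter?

75

Total arrangements of REFEREE: 7!/(4!·2!) = 105.
If the two R's are adjacent, glue them into one block, leaving 6 items to arrange: (6)!/(4!) = 30 ways.
Subtracting, 105 − 30 = 75 arrangements keep the R's apart.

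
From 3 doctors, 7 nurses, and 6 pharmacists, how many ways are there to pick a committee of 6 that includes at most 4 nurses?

7812

Split by how many nurses are chosen (0 through 4).
Sum: C(7,0)·C(9,6) + C(7,1)·C(9,5) + C(7,2)·C(9,4) + C(7,3)·C(9,3) + C(7,4)·C(9,2) = 84 + 882 + 2646 + 2940 + 1260 = 7812.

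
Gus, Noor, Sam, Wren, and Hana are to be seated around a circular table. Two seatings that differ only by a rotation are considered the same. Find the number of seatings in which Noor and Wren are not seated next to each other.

12

All circular seatings of 5 people number (4)! = 24.
Seatings with Noor beside Wren: treat them as a block with 2 internal orders, giving 2 × (3)! = 12.
Subtracting, 24 − 12 = 12.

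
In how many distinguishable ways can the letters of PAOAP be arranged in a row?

30

Letter multiplicities in PAOAP: A×2, O×1, P×2.
Dividing 5! = 120 by 2!·2! = 4 for the repeated letters gives 30.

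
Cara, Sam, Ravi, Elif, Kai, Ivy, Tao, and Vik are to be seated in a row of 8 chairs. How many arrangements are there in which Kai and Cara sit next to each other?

10080

Place the 6 others and the Kai-Cara pair as 7 objects in a line; the pair has 2 internal arrangements.
So the count is 2·(7)! = 10080.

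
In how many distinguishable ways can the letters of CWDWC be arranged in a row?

30

The 5 letters of CWDWC have repeats: C appearing twice and W appearing twice.
The number of distinct arrangements is 5!/(2!·2!) = 120/4 = 30.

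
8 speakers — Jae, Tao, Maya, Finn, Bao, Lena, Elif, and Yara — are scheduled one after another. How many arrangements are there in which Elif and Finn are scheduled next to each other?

10080

Place the 6 others and the Elif-Finn pair as 7 objects in a line; the pair has 2 internal arrangements.
So the count is 2·(7)! = 10080.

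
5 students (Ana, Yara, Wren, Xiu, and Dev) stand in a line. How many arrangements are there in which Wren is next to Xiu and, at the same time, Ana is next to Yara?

24

Treat {Wren,Xiu} as one block (2 orders) and {Ana,Yara} as another (2 orders).
That leaves 3 units to arrange: 2 × 2 × 3! = 4 × 6 = 24.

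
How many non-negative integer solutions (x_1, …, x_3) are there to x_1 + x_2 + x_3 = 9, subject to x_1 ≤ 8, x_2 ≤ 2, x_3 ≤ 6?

By stars and bars, unrestricted non-negative solutions to x_1+…+x_3 = 9 number C(9+2,2) = 55.
Subtract solutions that violate a single cap (substitute x_i' = x_i − (cap_i+1)): x_1 ≥ 9 gives C(2,2) = 1; x_2 ≥ 3 gives C(8,2) = 28; x_3 ≥ 7 gives C(4,2) = 6. Together 35.
No two caps can be exceeded simultaneously, so the pair terms are all 0.
By inclusion–exclusion the count is 55 − 35 + 0 = 20.

20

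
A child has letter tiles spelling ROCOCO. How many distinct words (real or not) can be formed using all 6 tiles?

Letter multiplicities in ROCOCO: C×2, O×3, R×1.
So there are 6! / (3!·2!) = 60 distinguishable arrangements.

60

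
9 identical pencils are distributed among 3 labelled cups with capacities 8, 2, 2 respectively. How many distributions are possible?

Ignoring the caps, the number of non-negative solutions to x_1+…+x_3 = 9 is C(11,2) = 55.
Subtract solutions that violate a single cap (substitute x_i' = x_i − (cap_i+1)): x_1 ≥ 9 gives C(2,2) = 1; x_2 ≥ 3 gives C(8,2) = 28; x_3 ≥ 3 gives C(8,2) = 28. Together 57.
Add back pairs where two caps are both exceeded: 0 + 0 + 10 = 10.
By inclusion–exclusion the count is 55 − 57 + 10 = 8.

8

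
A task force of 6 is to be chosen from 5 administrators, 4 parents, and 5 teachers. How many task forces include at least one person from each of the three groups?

2625

Total 6-person selections from all 14: C(14,6) = 3003.
Subtract selections that omit an entire group: no administrators → C(9,6) = 84; no parents → C(10,6) = 210; no teachers → C(9,6) = 84.
Add back selections omitting two groups (i.e. drawn from a single group): C(5,6) + C(4,6) + C(5,6) = 0.
By inclusion–exclusion: 3003 − 378 + 0 = 2625.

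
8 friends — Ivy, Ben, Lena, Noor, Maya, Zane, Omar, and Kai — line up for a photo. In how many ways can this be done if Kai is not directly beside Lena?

Of the 8! = 40320 arrangements, those with Kai and Lena adjacent number 2 × 7! = 10080 (treat the pair as a block with 2 internal orders).
So 40320 − 10080 = 30240 arrangements keep them apart.

30240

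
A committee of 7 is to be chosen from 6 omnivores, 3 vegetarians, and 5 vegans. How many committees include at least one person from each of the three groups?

3058

Unrestricted: C(14,7) = 3432 ways to pick any 7 of the 14.
Subtract selections that omit an entire group: no omnivores → C(8,7) = 8; no vegetarians → C(11,7) = 330; no vegans → C(9,7) = 36.
Add back selections omitting two groups (i.e. drawn from a single group): C(6,7) + C(3,7) + C(5,7) = 0.
By inclusion–exclusion: 3432 − 374 + 0 = 3058.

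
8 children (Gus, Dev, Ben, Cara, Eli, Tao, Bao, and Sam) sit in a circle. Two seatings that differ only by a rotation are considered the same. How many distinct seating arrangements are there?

5040

Around a circle, 8 distinct people have 8!/8 = (7)! = 5040 rotationally distinct seatings.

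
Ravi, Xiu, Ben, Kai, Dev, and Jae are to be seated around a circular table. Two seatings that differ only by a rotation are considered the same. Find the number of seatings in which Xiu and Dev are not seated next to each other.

Without the restriction there are (5)! = 120 seatings.
Those with Xiu next to Dev: fuse the pair into one unit and seat 5 units around a circle — 2·(4)! = 48.
Subtracting, 120 − 48 = 72.

72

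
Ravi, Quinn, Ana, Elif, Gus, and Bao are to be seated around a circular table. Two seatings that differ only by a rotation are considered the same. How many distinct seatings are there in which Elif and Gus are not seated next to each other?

All circular seatings of 6 people number (5)! = 120.
Seatings with Elif beside Gus: treat them as a block with 2 internal orders, giving 2 × (4)! = 48.
Subtracting, 120 − 48 = 72.

72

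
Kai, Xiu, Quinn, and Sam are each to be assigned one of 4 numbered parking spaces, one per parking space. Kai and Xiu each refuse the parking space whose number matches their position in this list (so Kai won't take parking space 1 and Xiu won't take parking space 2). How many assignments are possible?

Let Aᵢ (for i ∈ {1, 2}) be the placements that put person i in their forbidden parking space. Any j of these fix j positions, leaving (4−j)! ways to fill the rest, and there are C(2,j) ways to pick which j.
By inclusion–exclusion, the number of valid placements is Σ_{j=0}^{2} (−1)^j C(2,j)·(4−j)!.
Computing: 24 − 12 + 2 = 14.

14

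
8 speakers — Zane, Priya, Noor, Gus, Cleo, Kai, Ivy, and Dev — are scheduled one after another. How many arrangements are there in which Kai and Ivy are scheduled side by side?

Treat {Kai, Ivy} as a single unit. There are 7 units to order, and the pair itself can be ordered 2 ways.
That gives 2 × 7! = 2 × 5040 = 10080.

10080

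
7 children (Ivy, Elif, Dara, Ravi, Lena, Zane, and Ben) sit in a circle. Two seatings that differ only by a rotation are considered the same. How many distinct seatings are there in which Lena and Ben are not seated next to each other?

All circular seatings of 7 people number (6)! = 720.
Seatings with Lena beside Ben: treat them as a block with 2 internal orders, giving 2 × (5)! = 240.
Subtracting, 720 − 240 = 480.

480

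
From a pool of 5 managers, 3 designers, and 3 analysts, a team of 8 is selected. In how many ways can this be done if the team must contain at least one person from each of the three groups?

With no constraint there are C(11,8) = 165 possible selections.
Subtract selections that omit an entire group: no managers → C(6,8) = 0; no designers → C(8,8) = 1; no analysts → C(8,8) = 1.
Add back selections omitting two groups (i.e. drawn from a single group): C(5,8) + C(3,8) + C(3,8) = 0.
By inclusion–exclusion: 165 − 2 + 0 = 163.

163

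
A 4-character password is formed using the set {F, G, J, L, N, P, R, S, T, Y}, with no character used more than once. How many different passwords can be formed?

Choose and order 4 of the 10 symbols: the first character has 10 options, the next 9, then 8, 7.
10 × 9 × 8 × 7 = 5040.

5040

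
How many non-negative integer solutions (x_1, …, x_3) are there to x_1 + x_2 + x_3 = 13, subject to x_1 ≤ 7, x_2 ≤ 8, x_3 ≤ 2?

Without the upper bounds there are C(15,2) = 105 ways to split 13 among 3 variables.
Subtract solutions that violate a single cap (substitute x_i' = x_i − (cap_i+1)): x_1 ≥ 8 gives C(7,2) = 21; x_2 ≥ 9 gives C(6,2) = 15; x_3 ≥ 3 gives C(12,2) = 66. Together 102.
Add back pairs where two caps are both exceeded: 0 + 6 + 3 = 9.
By inclusion–exclusion the count is 105 − 102 + 9 = 12.

12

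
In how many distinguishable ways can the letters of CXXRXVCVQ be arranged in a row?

15120

CXXRXVCVQ has 9 letters with C appearing twice, V appearing twice, and X appearing 3 times.
Dividing 9! = 362880 by 3!·2!·2! = 24 for the repeated letters gives 15120.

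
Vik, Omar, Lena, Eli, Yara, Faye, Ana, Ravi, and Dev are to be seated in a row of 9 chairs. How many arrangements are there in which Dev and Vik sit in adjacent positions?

Place the 7 others and the Dev-Vik pair as 8 objects in a line; the pair has 2 internal arrangements.
That gives 2 × 8! = 2 × 40320 = 80640.

80640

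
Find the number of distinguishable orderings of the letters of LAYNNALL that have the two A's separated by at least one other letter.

There are 8!/(3!·2!·2!) = 1680 arrangements of LAYNNALL in total.
If the two A's are adjacent, glue them into one block, leaving 7 items to arrange: (7)!/(3!·2!) = 420 ways.
Hence 1680 − 420 = 1260.

1260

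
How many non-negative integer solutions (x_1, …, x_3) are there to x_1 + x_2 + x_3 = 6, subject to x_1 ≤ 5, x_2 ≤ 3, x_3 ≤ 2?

Without the upper bounds there are C(8,2) = 28 ways to split 6 among 3 variables.
Subtract solutions that violate a single cap (substitute x_i' = x_i − (cap_i+1)): x_1 ≥ 6 gives C(2,2) = 1; x_2 ≥ 4 gives C(4,2) = 6; x_3 ≥ 3 gives C(5,2) = 10. Together 17.
No two caps can be exceeded simultaneously, so the pair terms are all 0.
By inclusion–exclusion the count is 28 − 17 + 0 = 11.

11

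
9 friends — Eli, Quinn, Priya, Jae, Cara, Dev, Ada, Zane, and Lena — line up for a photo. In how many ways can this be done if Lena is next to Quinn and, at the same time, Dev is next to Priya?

Treat {Lena,Quinn} as one block (2 orders) and {Dev,Priya} as another (2 orders).
That leaves 7 units to arrange: 2 × 2 × 7! = 4 × 5040 = 20160.

20160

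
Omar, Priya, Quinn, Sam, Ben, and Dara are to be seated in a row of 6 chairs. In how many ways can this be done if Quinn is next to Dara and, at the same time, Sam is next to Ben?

96

Treat {Quinn,Dara} as one block (2 orders) and {Sam,Ben} as another (2 orders).
That leaves 4 units to arrange: 2 × 2 × 4! = 4 × 24 = 96.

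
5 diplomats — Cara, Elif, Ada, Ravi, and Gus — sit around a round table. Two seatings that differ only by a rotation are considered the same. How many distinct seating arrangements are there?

Seat Cara anywhere (absorbing the rotational symmetry), then permute the other 4: (4)! = 24.

24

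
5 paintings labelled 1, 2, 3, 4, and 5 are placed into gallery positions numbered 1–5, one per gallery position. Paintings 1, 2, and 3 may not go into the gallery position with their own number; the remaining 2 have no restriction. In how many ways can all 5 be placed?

64

Let Aᵢ (for i ∈ {1, 2, 3}) be the placements that put painting i in its forbidden gallery position. Any j of these fix j positions, leaving (5−j)! ways to fill the rest, and there are C(3,j) ways to pick which j.
By inclusion–exclusion, the number of valid placements is Σ_{j=0}^{3} (−1)^j C(3,j)·(5−j)!.
Computing: 120 − 72 + 18 − 2 = 64.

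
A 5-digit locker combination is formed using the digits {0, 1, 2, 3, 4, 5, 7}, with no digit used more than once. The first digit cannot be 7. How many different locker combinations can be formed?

2160

The first digit has 7−1 = 6 choices (anything except 7).
The remaining 4 digits are filled from the other 6 symbols without repetition: 6 × 5 × 4 × 3 = 360.
Total: 6 × 360 = 2160.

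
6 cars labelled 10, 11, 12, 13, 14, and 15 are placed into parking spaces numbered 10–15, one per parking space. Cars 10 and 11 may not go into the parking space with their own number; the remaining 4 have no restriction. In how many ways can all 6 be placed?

504

Let Aᵢ (for i ∈ {10, 11}) be the placements that put car i in its forbidden parking space. Any j of these fix j positions, leaving (6−j)! ways to fill the rest, and there are C(2,j) ways to pick which j.
By inclusion–exclusion, the number of valid placements is Σ_{j=0}^{2} (−1)^j C(2,j)·(6−j)!.
Computing: 720 − 240 + 24 = 504.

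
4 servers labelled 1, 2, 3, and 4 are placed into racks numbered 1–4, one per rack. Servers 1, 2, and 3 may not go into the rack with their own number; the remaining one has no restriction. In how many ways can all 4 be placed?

Let Aᵢ (for i ∈ {1, 2, 3}) be the placements that put server i in its forbidden rack. Any j of these fix j positions, leaving (4−j)! ways to fill the rest, and there are C(3,j) ways to pick which j.
By inclusion–exclusion, the number of valid placements is Σ_{j=0}^{3} (−1)^j C(3,j)·(4−j)!.
Computing: 24 − 18 + 6 − 1 = 11.

11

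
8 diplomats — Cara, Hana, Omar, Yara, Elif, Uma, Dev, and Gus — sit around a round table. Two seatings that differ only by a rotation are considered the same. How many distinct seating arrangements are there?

5040

Seat Cara anywhere (absorbing the rotational symmetry), then permute the other 7: (7)! = 5040.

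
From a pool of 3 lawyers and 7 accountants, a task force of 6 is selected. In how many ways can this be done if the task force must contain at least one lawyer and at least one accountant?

203

Unrestricted: C(10,6) = 210 ways to pick any 6 of the 10.
Selections missing a whole group: no lawyers → C(7,6) = 7; no accountants → C(3,6) = 0.
Both groups omitted at once is impossible, so 210 − 7 = 203.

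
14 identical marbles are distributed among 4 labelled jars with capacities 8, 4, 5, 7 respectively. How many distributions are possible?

By stars and bars, unrestricted non-negative solutions to x_1+…+x_4 = 14 number C(14+3,3) = 680.
Subtract solutions that violate a single cap (substitute x_i' = x_i − (cap_i+1)): x_1 ≥ 9 gives C(8,3) = 56; x_2 ≥ 5 gives C(12,3) = 220; x_3 ≥ 6 gives C(11,3) = 165; x_4 ≥ 8 gives C(9,3) = 84. Together 525.
Add back pairs where two caps are both exceeded: 1 + 0 + 0 + 20 + 4 + 1 = 26.
By inclusion–exclusion the count is 680 − 525 + 26 = 181.

181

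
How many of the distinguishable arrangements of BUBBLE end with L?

20

Fix L in the last position and arrange the remaining 5 letters.
Those 5 letters have B appearing 3 times, giving (5)!/(3!) = 20.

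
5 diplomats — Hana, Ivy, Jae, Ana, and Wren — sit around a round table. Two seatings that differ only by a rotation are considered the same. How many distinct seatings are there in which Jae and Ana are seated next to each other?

12

Treat {Jae, Ana} as one unit (2 internal orders) and seat the resulting 4 units around the table: (3)! circular arrangements.
So 2 × (3)! = 2 × 6 = 12.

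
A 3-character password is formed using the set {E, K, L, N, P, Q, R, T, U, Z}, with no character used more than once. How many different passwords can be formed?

720

Choose and order 3 of the 10 symbols: the first character has 10 options, the next 9, then 8.
That product is 10 × 9 × 8 = 720.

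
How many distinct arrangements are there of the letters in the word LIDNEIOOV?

LIDNEIOOV has 9 letters with I appearing twice and O appearing twice.
Dividing 9! = 362880 by 2!·2! = 4 for the repeated letters gives 90720.

90720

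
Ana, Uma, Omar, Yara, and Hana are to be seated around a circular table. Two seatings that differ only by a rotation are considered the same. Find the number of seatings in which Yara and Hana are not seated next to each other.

12

All circular seatings of 5 people number (4)! = 24.
Seatings with Yara beside Hana: treat them as a block with 2 internal orders, giving 2 × (3)! = 12.
Subtracting, 24 − 12 = 12.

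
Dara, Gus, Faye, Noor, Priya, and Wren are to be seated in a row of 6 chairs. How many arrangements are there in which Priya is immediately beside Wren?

240

Glue Priya and Wren into one block (2 internal orders), leaving 5 units to arrange in a row.
So the count is 2·(5)! = 240.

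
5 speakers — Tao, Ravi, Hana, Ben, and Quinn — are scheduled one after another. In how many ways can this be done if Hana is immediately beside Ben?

48

Glue Hana and Ben into one block (2 internal orders), leaving 4 units to arrange in a row.
So the count is 2·(4)! = 48.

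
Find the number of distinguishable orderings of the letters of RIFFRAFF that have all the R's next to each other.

210

Treat the 2 copies of R as a single block. The multiset to arrange is then {RR, A, F, F, F, F, I}, 7 items in all.
That gives (7)!/(4!) = 210 arrangements.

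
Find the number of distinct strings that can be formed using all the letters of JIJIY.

The 5 letters of JIJIY have repeats: I appearing twice and J appearing twice.
Dividing 5! = 120 by 2!·2! = 4 for the repeated letters gives 30.

30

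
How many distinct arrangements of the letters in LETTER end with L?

30

With the last slot taken by L, it remains to arrange the other 5 letters (ETTER).
Those 5 letters have E appearing twice and T appearing twice, giving (5)!/(2!·2!) = 30.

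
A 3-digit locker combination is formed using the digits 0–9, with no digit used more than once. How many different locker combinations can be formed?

Choose and order 3 of the 10 symbols: the first digit has 10 options, the next 9, then 8.
That product is 10 × 9 × 8 = 720.

720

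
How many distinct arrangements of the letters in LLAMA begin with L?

With the first slot taken by L, it remains to arrange the other 4 letters (LAMA).
Those 4 letters have A appearing twice, giving (4)!/(2!) = 12.

12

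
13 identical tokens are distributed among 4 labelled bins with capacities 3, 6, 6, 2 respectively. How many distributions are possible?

Ignoring the caps, the number of non-negative solutions to x_1+…+x_4 = 13 is C(16,3) = 560.
Subtract solutions that violate a single cap (substitute x_i' = x_i − (cap_i+1)): x_1 ≥ 4 gives C(12,3) = 220; x_2 ≥ 7 gives C(9,3) = 84; x_3 ≥ 7 gives C(9,3) = 84; x_4 ≥ 3 gives C(13,3) = 286. Together 674.
Add back pairs where two caps are both exceeded: 10 + 10 + 84 + 0 + 20 + 20 = 144.
By inclusion–exclusion the count is 560 − 674 + 144 = 30.

30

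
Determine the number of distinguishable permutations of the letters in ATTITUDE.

6720

Letter multiplicities in ATTITUDE: A×1, D×1, E×1, I×1, T×3, U×1.
So there are 8! / (3!) = 6720 distinguishable arrangements.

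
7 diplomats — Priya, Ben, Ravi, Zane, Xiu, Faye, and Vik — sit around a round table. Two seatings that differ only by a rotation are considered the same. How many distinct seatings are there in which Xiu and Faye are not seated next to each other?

All circular seatings of 7 people number (6)! = 720.
Seatings with Xiu beside Faye: treat them as a block with 2 internal orders, giving 2 × (5)! = 240.
Subtracting, 720 − 240 = 480.

480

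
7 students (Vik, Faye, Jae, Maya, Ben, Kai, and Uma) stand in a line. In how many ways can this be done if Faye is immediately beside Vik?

1440

Treat {Faye, Vik} as a single unit. There are 6 units to order, and the pair itself can be ordered 2 ways.
So the count is 2·(6)! = 1440.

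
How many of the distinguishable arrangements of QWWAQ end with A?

6

Fix A in the last position and arrange the remaining 4 letters.
Those 4 letters have Q appearing twice and W appearing twice, giving (4)!/(2!·2!) = 6.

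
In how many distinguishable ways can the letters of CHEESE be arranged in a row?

120

CHEESE has 6 letters with E appearing 3 times.
So there are 6! / (3!) = 120 distinguishable arrangements.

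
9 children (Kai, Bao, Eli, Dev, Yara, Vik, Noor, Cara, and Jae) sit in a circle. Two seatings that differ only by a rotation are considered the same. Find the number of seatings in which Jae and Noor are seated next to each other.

10080

Glue Jae and Noor into a block (2 internal orders). Seating 8 units around a circle gives (7)! arrangements.
So 2 × (7)! = 2 × 5040 = 10080.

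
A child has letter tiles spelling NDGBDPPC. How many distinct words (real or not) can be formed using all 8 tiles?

10080

The 8 letters of NDGBDPPC have repeats: D appearing twice and P appearing twice.
Dividing 8! = 40320 by 2!·2! = 4 for the repeated letters gives 10080.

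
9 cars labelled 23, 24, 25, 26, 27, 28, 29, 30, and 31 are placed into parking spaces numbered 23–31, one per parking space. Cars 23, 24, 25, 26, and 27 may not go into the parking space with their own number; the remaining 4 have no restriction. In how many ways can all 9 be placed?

205056

Let Aᵢ (for 23 ≤ i ≤ 27) be the placements that put car i in its forbidden parking space. Any j of these fix j positions, leaving (9−j)! ways to fill the rest, and there are C(5,j) ways to pick which j.
By inclusion–exclusion, the number of valid placements is Σ_{j=0}^{5} (−1)^j C(5,j)·(9−j)!.
Computing: 362880 − 201600 + 50400 − 7200 + 600 − 24 = 205056.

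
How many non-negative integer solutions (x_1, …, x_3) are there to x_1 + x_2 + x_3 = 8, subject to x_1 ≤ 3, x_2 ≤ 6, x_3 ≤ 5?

Without the upper bounds there are C(10,2) = 45 ways to split 8 among 3 variables.
Subtract solutions that violate a single cap (substitute x_i' = x_i − (cap_i+1)): x_1 ≥ 4 gives C(6,2) = 15; x_2 ≥ 7 gives C(3,2) = 3; x_3 ≥ 6 gives C(4,2) = 6. Together 24.
No two caps can be exceeded simultaneously, so the pair terms are all 0.
By inclusion–exclusion the count is 45 − 24 + 0 = 21.

21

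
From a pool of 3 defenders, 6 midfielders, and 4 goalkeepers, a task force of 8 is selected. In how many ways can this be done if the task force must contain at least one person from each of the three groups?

Total 8-person selections from all 13: C(13,8) = 1287.
Subtract selections that omit an entire group: no defenders → C(10,8) = 45; no midfielders → C(7,8) = 0; no goalkeepers → C(9,8) = 9.
Add back selections omitting two groups (i.e. drawn from a single group): C(3,8) + C(6,8) + C(4,8) = 0.
By inclusion–exclusion: 1287 − 54 + 0 = 1233.

1233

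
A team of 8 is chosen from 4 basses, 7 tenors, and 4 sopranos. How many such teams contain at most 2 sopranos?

Split by how many sopranos are chosen (0 through 2).
Sum: C(4,0)·C(11,8) + C(4,1)·C(11,7) + C(4,2)·C(11,6) = 165 + 1320 + 2772 = 4257.

4257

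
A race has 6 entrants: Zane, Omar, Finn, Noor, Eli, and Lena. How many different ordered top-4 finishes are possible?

This is an ordered selection of 4 from 6: P(6,4).
That gives 6 × 5 × 4 × 3 = 360.

360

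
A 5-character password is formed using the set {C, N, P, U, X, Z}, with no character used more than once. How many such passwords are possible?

This is a permutation of 5 out of 6: P(6,5) = 6!/1!.
That product is 6 × 5 × 4 × 3 × 2 = 720.

720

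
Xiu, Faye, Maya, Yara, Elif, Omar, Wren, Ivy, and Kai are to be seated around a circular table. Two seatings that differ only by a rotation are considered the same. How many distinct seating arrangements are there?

Seat Xiu anywhere (absorbing the rotational symmetry), then permute the other 8: (8)! = 40320.

40320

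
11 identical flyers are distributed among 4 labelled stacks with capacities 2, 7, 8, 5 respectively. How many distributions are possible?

124

By stars and bars, unrestricted non-negative solutions to x_1+…+x_4 = 11 number C(11+3,3) = 364.
Subtract solutions that violate a single cap (substitute x_i' = x_i − (cap_i+1)): x_1 ≥ 3 gives C(11,3) = 165; x_2 ≥ 8 gives C(6,3) = 20; x_3 ≥ 9 gives C(5,3) = 10; x_4 ≥ 6 gives C(8,3) = 56. Together 251.
Add back pairs where two caps are both exceeded: 1 + 0 + 10 + 0 + 0 + 0 = 11.
By inclusion–exclusion the count is 364 − 251 + 11 = 124.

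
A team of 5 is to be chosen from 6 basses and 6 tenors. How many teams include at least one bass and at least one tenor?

780

With no constraint there are C(12,5) = 792 possible selections.
Selections missing a whole group: no basses → C(6,5) = 6; no tenors → C(6,5) = 6.
Both groups omitted at once is impossible, so 792 − 12 = 780.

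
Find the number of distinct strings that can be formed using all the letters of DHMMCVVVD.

Letter multiplicities in DHMMCVVVD: C×1, D×2, H×1, M×2, V×3.
The number of distinct arrangements is 9!/(3!·2!·2!) = 362880/24 = 15120.

15120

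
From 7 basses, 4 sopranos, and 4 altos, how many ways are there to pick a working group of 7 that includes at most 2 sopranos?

4950

Split by how many sopranos are chosen (0 through 2).
Sum: C(4,0)·C(11,7) + C(4,1)·C(11,6) + C(4,2)·C(11,5) = 330 + 1848 + 2772 = 4950.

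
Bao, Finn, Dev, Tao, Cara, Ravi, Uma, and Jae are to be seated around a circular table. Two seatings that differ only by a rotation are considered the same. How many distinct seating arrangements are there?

5040

Fix one person's seat to break rotational symmetry; the remaining 7 people can be arranged in (7)! = 5040 ways.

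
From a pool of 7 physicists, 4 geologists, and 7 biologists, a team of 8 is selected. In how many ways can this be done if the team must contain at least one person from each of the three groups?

40425

Unrestricted: C(18,8) = 43758 ways to pick any 8 of the 18.
Subtract selections that omit an entire group: no physicists → C(11,8) = 165; no geologists → C(14,8) = 3003; no biologists → C(11,8) = 165.
Add back selections omitting two groups (i.e. drawn from a single group): C(7,8) + C(4,8) + C(7,8) = 0.
By inclusion–exclusion: 43758 − 3333 + 0 = 40425.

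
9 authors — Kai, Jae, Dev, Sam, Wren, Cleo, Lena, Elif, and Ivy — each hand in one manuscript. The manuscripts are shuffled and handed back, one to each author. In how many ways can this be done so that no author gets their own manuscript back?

Count assignments avoiding every fixed point. For any j of the 9 authors fixed to their own manuscript, the other 9−j can be arranged in (9−j)! ways.
By inclusion–exclusion this is Σ_{j=0}^{9} (−1)^j C(9,j)·(9−j)!.
Computing: 362880 − 362880 + 181440 − 60480 + 15120 − 3024 + 504 − 72 + 9 − 1 = 133496.

133496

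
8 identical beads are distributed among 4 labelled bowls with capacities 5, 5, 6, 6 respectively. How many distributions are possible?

By stars and bars, unrestricted non-negative solutions to x_1+…+x_4 = 8 number C(8+3,3) = 165.
Subtract solutions that violate a single cap (substitute x_i' = x_i − (cap_i+1)): x_1 ≥ 6 gives C(5,3) = 10; x_2 ≥ 6 gives C(5,3) = 10; x_3 ≥ 7 gives C(4,3) = 4; x_4 ≥ 7 gives C(4,3) = 4. Together 28.
No two caps can be exceeded simultaneously, so the pair terms are all 0.
By inclusion–exclusion the count is 165 − 28 + 0 = 137.

137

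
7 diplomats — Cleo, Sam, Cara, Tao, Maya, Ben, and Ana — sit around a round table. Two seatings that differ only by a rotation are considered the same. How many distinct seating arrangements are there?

720

Seat Cleo anywhere (absorbing the rotational symmetry), then permute the other 6: (6)! = 720.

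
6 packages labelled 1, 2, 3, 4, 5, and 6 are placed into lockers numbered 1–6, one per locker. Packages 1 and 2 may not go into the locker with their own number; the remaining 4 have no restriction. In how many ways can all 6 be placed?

Let Aᵢ (for i ∈ {1, 2}) be the placements that put package i in its forbidden locker. Any j of these fix j positions, leaving (6−j)! ways to fill the rest, and there are C(2,j) ways to pick which j.
By inclusion–exclusion, the number of valid placements is Σ_{j=0}^{2} (−1)^j C(2,j)·(6−j)!.
Computing: 720 − 240 + 24 = 504.

504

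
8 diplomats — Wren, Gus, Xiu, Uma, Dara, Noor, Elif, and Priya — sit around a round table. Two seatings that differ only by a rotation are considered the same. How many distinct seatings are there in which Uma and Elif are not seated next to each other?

3600

Without the restriction there are (7)! = 5040 seatings.
Those with Uma next to Elif: fuse the pair into one unit and seat 7 units around a circle — 2·(6)! = 1440.
Subtracting, 5040 − 1440 = 3600.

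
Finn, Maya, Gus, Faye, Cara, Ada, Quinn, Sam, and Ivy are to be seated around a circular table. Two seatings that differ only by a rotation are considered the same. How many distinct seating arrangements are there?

40320

Around a circle, 9 distinct people have 9!/9 = (8)! = 40320 rotationally distinct seatings.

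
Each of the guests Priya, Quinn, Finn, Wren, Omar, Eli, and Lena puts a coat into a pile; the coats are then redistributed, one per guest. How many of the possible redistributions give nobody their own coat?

1854

This is the derangement count D_7: permutations of 7 items with no fixed point.
By inclusion–exclusion this is Σ_{j=0}^{7} (−1)^j C(7,j)·(7−j)!.
Computing: 5040 − 5040 + 2520 − 840 + 210 − 42 + 7 − 1 = 1854.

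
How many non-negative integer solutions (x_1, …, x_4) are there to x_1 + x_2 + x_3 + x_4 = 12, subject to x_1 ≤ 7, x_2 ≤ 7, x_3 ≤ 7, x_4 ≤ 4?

230

Without the upper bounds there are C(15,3) = 455 ways to split 12 among 4 variables.
Subtract solutions that violate a single cap (substitute x_i' = x_i − (cap_i+1)): x_1 ≥ 8 gives C(7,3) = 35; x_2 ≥ 8 gives C(7,3) = 35; x_3 ≥ 8 gives C(7,3) = 35; x_4 ≥ 5 gives C(10,3) = 120. Together 225.
No two caps can be exceeded simultaneously, so the pair terms are all 0.
By inclusion–exclusion the count is 455 − 225 + 0 = 230.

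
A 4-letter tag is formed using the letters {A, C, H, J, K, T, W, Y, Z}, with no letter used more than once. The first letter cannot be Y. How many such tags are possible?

The first letter has 9−1 = 8 choices (anything except Y).
The remaining 3 letters are filled from the other 8 symbols without repetition: 8 × 7 × 6 = 336.
Total: 8 × 336 = 2688.

2688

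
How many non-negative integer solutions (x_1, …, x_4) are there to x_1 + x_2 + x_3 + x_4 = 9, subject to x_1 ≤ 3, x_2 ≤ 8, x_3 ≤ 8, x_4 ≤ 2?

Without the upper bounds there are C(12,3) = 220 ways to split 9 among 4 variables.
Subtract solutions that violate a single cap (substitute x_i' = x_i − (cap_i+1)): x_1 ≥ 4 gives C(8,3) = 56; x_2 ≥ 9 gives C(3,3) = 1; x_3 ≥ 9 gives C(3,3) = 1; x_4 ≥ 3 gives C(9,3) = 84. Together 142.
Add back pairs where two caps are both exceeded: 0 + 0 + 10 + 0 + 0 + 0 = 10.
By inclusion–exclusion the count is 220 − 142 + 10 = 88.

88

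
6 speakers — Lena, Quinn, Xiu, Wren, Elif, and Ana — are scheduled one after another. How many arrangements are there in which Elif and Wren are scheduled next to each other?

240

Place the 4 others and the Elif-Wren pair as 5 objects in a line; the pair has 2 internal arrangements.
So the count is 2·(5)! = 240.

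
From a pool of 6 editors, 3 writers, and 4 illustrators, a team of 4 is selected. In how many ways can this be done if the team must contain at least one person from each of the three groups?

With no constraint there are C(13,4) = 715 possible selections.
Subtract selections that omit an entire group: no editors → C(7,4) = 35; no writers → C(10,4) = 210; no illustrators → C(9,4) = 126.
Add back selections omitting two groups (i.e. drawn from a single group): C(6,4) + C(3,4) + C(4,4) = 16.
By inclusion–exclusion: 715 − 371 + 16 = 360.

360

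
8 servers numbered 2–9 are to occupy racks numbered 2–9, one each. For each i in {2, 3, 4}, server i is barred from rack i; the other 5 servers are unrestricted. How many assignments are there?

27240

Let Aᵢ (for i ∈ {2, 3, 4}) be the placements that put server i in its forbidden rack. Any j of these fix j positions, leaving (8−j)! ways to fill the rest, and there are C(3,j) ways to pick which j.
By inclusion–exclusion, the number of valid placements is Σ_{j=0}^{3} (−1)^j C(3,j)·(8−j)!.
Computing: 40320 − 15120 + 2160 − 120 = 27240.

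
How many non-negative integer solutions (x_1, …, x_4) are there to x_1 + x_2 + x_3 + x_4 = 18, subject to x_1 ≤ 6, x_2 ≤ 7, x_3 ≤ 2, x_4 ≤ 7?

31

By stars and bars, unrestricted non-negative solutions to x_1+…+x_4 = 18 number C(18+3,3) = 1330.
Subtract solutions that violate a single cap (substitute x_i' = x_i − (cap_i+1)): x_1 ≥ 7 gives C(14,3) = 364; x_2 ≥ 8 gives C(13,3) = 286; x_3 ≥ 3 gives C(18,3) = 816; x_4 ≥ 8 gives C(13,3) = 286. Together 1752.
Add back pairs where two caps are both exceeded: 20 + 165 + 20 + 120 + 10 + 120 = 455.
Subtract triples: 1 + 0 + 1 + 0 = 2.
By inclusion–exclusion the count is 1330 − 1752 + 455 − 2 = 31.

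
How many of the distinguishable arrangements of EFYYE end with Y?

Fix Y in the last position and arrange the remaining 4 letters.
Those 4 letters have E appearing twice, giving (4)!/(2!) = 12.

12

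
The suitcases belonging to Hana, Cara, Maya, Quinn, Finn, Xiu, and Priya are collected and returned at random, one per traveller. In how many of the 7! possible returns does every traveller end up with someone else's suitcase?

1854

Count assignments avoiding every fixed point. For any j of the 7 travellers fixed to their own suitcase, the other 7−j can be arranged in (7−j)! ways.
By inclusion–exclusion this is Σ_{j=0}^{7} (−1)^j C(7,j)·(7−j)!.
Computing: 5040 − 5040 + 2520 − 840 + 210 − 42 + 7 − 1 = 1854.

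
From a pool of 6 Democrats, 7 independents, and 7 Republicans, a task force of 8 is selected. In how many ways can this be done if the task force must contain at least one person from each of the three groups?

With no constraint there are C(20,8) = 125970 possible selections.
Selections missing a whole group: no Democrats → C(14,8) = 3003; no independents → C(13,8) = 1287; no Republicans → C(13,8) = 1287.
Add back selections omitting two groups (i.e. drawn from a single group): C(6,8) + C(7,8) + C(7,8) = 0.
By inclusion–exclusion: 125970 − 5577 + 0 = 120393.

120393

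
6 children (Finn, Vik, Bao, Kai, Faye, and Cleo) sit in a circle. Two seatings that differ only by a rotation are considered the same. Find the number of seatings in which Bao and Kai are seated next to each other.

48

Treat {Bao, Kai} as one unit (2 internal orders) and seat the resulting 5 units around the table: (4)! circular arrangements.
So 2 × (4)! = 2 × 24 = 48.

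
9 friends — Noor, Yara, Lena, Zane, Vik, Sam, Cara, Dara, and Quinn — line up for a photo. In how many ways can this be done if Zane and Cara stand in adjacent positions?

Treat {Zane, Cara} as a single unit. There are 8 units to order, and the pair itself can be ordered 2 ways.
That gives 2 × 8! = 2 × 40320 = 80640.

80640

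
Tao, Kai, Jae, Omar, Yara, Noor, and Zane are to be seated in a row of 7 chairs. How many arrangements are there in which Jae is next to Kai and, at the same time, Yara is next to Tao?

480

Treat {Jae,Kai} as one block (2 orders) and {Yara,Tao} as another (2 orders).
That leaves 5 units to arrange: 2 × 2 × 5! = 4 × 120 = 480.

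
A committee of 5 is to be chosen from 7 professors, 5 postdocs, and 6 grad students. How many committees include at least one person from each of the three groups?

Total 5-person selections from all 18: C(18,5) = 8568.
Selections missing a whole group: no professors → C(11,5) = 462; no postdocs → C(13,5) = 1287; no grad students → C(12,5) = 792.
Add back selections omitting two groups (i.e. drawn from a single group): C(7,5) + C(5,5) + C(6,5) = 28.
By inclusion–exclusion: 8568 − 2541 + 28 = 6055.

6055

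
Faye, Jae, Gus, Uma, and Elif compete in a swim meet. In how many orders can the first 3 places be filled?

60

There are 5 choices for 1st place, 4 for 2nd, and 3 for 3rd.
That gives 5 × 4 × 3 = 60.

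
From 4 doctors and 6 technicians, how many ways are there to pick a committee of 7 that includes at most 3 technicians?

Split by how many technicians are chosen (0 through 3).
Sum: C(6,0)·C(4,7) + C(6,1)·C(4,6) + C(6,2)·C(4,5) + C(6,3)·C(4,4) = 0 + 0 + 0 + 20 = 20.

20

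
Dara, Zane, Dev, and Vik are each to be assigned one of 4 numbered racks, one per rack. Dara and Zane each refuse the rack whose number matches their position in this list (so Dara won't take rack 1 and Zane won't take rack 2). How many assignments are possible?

14

Let Aᵢ (for i ∈ {1, 2}) be the placements that put person i in their forbidden rack. Any j of these fix j positions, leaving (4−j)! ways to fill the rest, and there are C(2,j) ways to pick which j.
By inclusion–exclusion, the number of valid placements is Σ_{j=0}^{2} (−1)^j C(2,j)·(4−j)!.
Computing: 24 − 12 + 2 = 14.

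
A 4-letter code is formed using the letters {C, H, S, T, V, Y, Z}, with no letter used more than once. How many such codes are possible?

840

With no repetition, fill the 4 letters in order: 7 choices, then 6, down to 4.
That product is 7 × 6 × 5 × 4 = 840.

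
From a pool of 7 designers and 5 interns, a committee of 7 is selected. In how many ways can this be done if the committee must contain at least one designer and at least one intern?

791

Total 7-person selections from all 12: C(12,7) = 792.
Subtract selections that omit an entire group: no designers → C(5,7) = 0; no interns → C(7,7) = 1.
Both groups omitted at once is impossible, so 792 − 1 = 791.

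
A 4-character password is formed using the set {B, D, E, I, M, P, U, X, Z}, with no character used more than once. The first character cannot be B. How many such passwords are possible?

2688

The first character has 9−1 = 8 choices (anything except B).
The remaining 3 characters are filled from the other 8 symbols without repetition: 8 × 7 × 6 = 336.
Total: 8 × 336 = 2688.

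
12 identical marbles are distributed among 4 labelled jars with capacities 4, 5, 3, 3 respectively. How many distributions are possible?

20

Ignoring the caps, the number of non-negative solutions to x_1+…+x_4 = 12 is C(15,3) = 455.
Subtract solutions that violate a single cap (substitute x_i' = x_i − (cap_i+1)): x_1 ≥ 5 gives C(10,3) = 120; x_2 ≥ 6 gives C(9,3) = 84; x_3 ≥ 4 gives C(11,3) = 165; x_4 ≥ 4 gives C(11,3) = 165. Together 534.
Add back pairs where two caps are both exceeded: 4 + 20 + 20 + 10 + 10 + 35 = 99.
By inclusion–exclusion the count is 455 − 534 + 99 = 20.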